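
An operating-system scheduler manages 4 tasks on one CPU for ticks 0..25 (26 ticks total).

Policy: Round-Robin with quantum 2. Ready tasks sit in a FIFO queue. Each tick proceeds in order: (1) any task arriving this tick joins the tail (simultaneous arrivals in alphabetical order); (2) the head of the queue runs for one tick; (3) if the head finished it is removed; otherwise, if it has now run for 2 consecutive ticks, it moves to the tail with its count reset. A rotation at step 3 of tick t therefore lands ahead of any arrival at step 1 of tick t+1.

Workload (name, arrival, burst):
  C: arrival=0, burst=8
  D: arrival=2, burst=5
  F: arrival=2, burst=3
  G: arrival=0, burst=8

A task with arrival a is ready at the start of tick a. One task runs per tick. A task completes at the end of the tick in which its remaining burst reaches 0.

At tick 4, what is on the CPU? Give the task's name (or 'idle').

running at tick 4 = C

t=0: queue=[C,G] q_used=0 → run C
t=1: queue=[C,G] q_used=1 → run C
t=2: queue=[G,C,D,F] q_used=0 → run G
t=3: queue=[G,C,D,F] q_used=1 → run G
t=4: queue=[C,D,F,G] q_used=0 → run C
t=5: queue=[C,D,F,G] q_used=1 → run C
t=6: queue=[D,F,G,C] q_used=0 → run D
t=7: queue=[D,F,G,C] q_used=1 → run D
t=8: queue=[F,G,C,D] q_used=0 → run F
t=9: queue=[F,G,C,D] q_used=1 → run F
t=10: queue=[G,C,D,F] q_used=0 → run G
t=11: queue=[G,C,D,F] q_used=1 → run G
t=12: queue=[C,D,F,G] q_used=0 → run C
t=13: queue=[C,D,F,G] q_used=1 → run C
t=14: queue=[D,F,G,C] q_used=0 → run D
t=15: queue=[D,F,G,C] q_used=1 → run D
t=16: queue=[F,G,C,D] q_used=0 → run F
t=17: queue=[G,C,D] q_used=0 → run G
t=18: queue=[G,C,D] q_used=1 → run G
t=19: queue=[C,D,G] q_used=0 → run C
t=20: queue=[C,D,G] q_used=1 → run C
t=21: queue=[D,G] q_used=0 → run D
t=22: queue=[G] q_used=0 → run G
t=23: queue=[G] q_used=1 → run G
t=24: (idle)
t=25: (idle)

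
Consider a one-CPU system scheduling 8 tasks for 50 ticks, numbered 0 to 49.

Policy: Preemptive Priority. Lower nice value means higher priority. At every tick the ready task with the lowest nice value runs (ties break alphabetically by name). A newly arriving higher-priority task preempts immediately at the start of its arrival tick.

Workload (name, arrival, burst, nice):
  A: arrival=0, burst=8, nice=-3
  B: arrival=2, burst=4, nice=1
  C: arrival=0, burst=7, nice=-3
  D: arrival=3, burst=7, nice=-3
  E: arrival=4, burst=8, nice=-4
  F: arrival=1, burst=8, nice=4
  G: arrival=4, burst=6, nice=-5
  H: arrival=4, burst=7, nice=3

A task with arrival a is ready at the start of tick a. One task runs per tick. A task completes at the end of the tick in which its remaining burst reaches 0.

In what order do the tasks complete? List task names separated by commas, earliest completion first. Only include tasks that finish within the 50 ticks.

completion order = G, E, A, C, D, B, H

t=0: ready={A,C} → run A
t=1: ready={A,C,F} → run A
t=2: ready={A,B,C,F} → run A
t=3: ready={A,B,C,D,F} → run A
t=4: ready={A,B,C,D,E,F,G,H} → run G
t=5: ready={A,B,C,D,E,F,G,H} → run G
t=6: ready={A,B,C,D,E,F,G,H} → run G
t=7: ready={A,B,C,D,E,F,G,H} → run G
t=8: ready={A,B,C,D,E,F,G,H} → run G
t=9: ready={A,B,C,D,E,F,G,H} → run G
t=10: ready={A,B,C,D,E,F,H} → run E
t=11: ready={A,B,C,D,E,F,H} → run E
t=12: ready={A,B,C,D,E,F,H} → run E
t=13: ready={A,B,C,D,E,F,H} → run E
t=14: ready={A,B,C,D,E,F,H} → run E
t=15: ready={A,B,C,D,E,F,H} → run E
t=16: ready={A,B,C,D,E,F,H} → run E
t=17: ready={A,B,C,D,E,F,H} → run E
t=18: ready={A,B,C,D,F,H} → run A
t=19: ready={A,B,C,D,F,H} → run A
t=20: ready={A,B,C,D,F,H} → run A
t=21: ready={A,B,C,D,F,H} → run A
t=22: ready={B,C,D,F,H} → run C
t=23: ready={B,C,D,F,H} → run C
t=24: ready={B,C,D,F,H} → run C
t=25: ready={B,C,D,F,H} → run C
t=26: ready={B,C,D,F,H} → run C
t=27: ready={B,C,D,F,H} → run C
t=28: ready={B,C,D,F,H} → run C
t=29: ready={B,D,F,H} → run D
t=30: ready={B,D,F,H} → run D
t=31: ready={B,D,F,H} → run D
t=32: ready={B,D,F,H} → run D
t=33: ready={B,D,F,H} → run D
t=34: ready={B,D,F,H} → run D
t=35: ready={B,D,F,H} → run D
t=36: ready={B,F,H} → run B
t=37: ready={B,F,H} → run B
t=38: ready={B,F,H} → run B
t=39: ready={B,F,H} → run B
t=40: ready={F,H} → run H
t=41: ready={F,H} → run H
t=42: ready={F,H} → run H
t=43: ready={F,H} → run H
t=44: ready={F,H} → run H
t=45: ready={F,H} → run H
t=46: ready={F,H} → run H
t=47: ready={F} → run F
t=48: ready={F} → run F
t=49: ready={F} → run F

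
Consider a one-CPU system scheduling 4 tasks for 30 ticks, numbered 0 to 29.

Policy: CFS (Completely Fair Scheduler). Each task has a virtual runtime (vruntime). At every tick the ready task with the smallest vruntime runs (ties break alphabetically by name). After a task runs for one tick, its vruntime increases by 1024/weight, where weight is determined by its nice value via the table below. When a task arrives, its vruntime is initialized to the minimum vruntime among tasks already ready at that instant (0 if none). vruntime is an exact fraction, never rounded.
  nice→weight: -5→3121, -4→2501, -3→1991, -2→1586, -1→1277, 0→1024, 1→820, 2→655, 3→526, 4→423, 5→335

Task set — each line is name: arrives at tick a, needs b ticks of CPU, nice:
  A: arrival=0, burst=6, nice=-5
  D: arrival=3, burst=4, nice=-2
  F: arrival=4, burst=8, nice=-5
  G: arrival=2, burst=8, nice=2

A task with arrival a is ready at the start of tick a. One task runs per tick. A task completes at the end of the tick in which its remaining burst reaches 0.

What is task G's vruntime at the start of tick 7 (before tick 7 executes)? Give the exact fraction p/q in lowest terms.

t=0: vr[A=0] → run A
t=1: vr[A=1024/3121] → run A
t=2: vr[A=2048/3121 G=2048/3121] → run A
t=3: vr[A=3072/3121 D=2048/3121 G=2048/3121] → run D
t=4: vr[A=3072/3121 D=3222016/2474953 F=2048/3121 G=2048/3121] → run F
t=5: vr[A=3072/3121 D=3222016/2474953 F=3072/3121 G=2048/3121] → run G
t=6: vr[A=3072/3121 D=3222016/2474953 F=3072/3121 G=4537344/2044255] → run A
t=7: vr[A=4096/3121 D=3222016/2474953 F=3072/3121 G=4537344/2044255] → run F
t=8: vr[A=4096/3121 D=3222016/2474953 F=4096/3121 G=4537344/2044255] → run D
t=9: vr[A=4096/3121 D=4819968/2474953 F=4096/3121 G=4537344/2044255] → run A
t=10: vr[A=5120/3121 D=4819968/2474953 F=4096/3121 G=4537344/2044255] → run F
t=11: vr[A=5120/3121 D=4819968/2474953 F=5120/3121 G=4537344/2044255] → run A
t=12: vr[D=4819968/2474953 F=5120/3121 G=4537344/2044255] → run F
t=13: vr[D=4819968/2474953 F=6144/3121 G=4537344/2044255] → run D
t=14: vr[D=6417920/2474953 F=6144/3121 G=4537344/2044255] → run F
t=15: vr[D=6417920/2474953 F=7168/3121 G=4537344/2044255] → run G
t=16: vr[D=6417920/2474953 F=7168/3121 G=7733248/2044255] → run F
t=17: vr[D=6417920/2474953 F=8192/3121 G=7733248/2044255] → run D
t=18: vr[F=8192/3121 G=7733248/2044255] → run F
t=19: vr[F=9216/3121 G=7733248/2044255] → run F
t=20: vr[G=7733248/2044255] → run G
t=21: vr[G=10929152/2044255] → run G
t=22: vr[G=14125056/2044255] → run G
t=23: vr[G=3464192/408851] → run G
t=24: vr[G=20516864/2044255] → run G
t=25: vr[G=23712768/2044255] → run G
t=26: (idle)
t=27: (idle)
t=28: (idle)
t=29: (idle)

vruntime(G, start of tick 7) = 4537344/2044255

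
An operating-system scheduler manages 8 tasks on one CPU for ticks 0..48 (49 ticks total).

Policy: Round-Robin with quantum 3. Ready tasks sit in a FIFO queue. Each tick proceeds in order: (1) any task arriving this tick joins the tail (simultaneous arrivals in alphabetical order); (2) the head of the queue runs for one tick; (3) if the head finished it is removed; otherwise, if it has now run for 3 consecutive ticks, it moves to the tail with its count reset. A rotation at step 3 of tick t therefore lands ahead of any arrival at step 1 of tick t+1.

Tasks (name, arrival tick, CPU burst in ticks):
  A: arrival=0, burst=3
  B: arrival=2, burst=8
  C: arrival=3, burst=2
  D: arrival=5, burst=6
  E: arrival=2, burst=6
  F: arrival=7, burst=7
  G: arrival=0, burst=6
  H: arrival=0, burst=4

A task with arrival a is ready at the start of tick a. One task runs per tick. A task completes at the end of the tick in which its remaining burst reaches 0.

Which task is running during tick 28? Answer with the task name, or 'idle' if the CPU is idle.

running at tick 28 = B

t=0: queue=[A,G,H] q_used=0 → run A
t=1: queue=[A,G,H] q_used=1 → run A
t=2: queue=[A,G,H,B,E] q_used=2 → run A
t=3: queue=[G,H,B,E,C] q_used=0 → run G
t=4: queue=[G,H,B,E,C] q_used=1 → run G
t=5: queue=[G,H,B,E,C,D] q_used=2 → run G
t=6: queue=[H,B,E,C,D,G] q_used=0 → run H
t=7: queue=[H,B,E,C,D,G,F] q_used=1 → run H
t=8: queue=[H,B,E,C,D,G,F] q_used=2 → run H
t=9: queue=[B,E,C,D,G,F,H] q_used=0 → run B
t=10: queue=[B,E,C,D,G,F,H] q_used=1 → run B
t=11: queue=[B,E,C,D,G,F,H] q_used=2 → run B
t=12: queue=[E,C,D,G,F,H,B] q_used=0 → run E
t=13: queue=[E,C,D,G,F,H,B] q_used=1 → run E
t=14: queue=[E,C,D,G,F,H,B] q_used=2 → run E
t=15: queue=[C,D,G,F,H,B,E] q_used=0 → run C
t=16: queue=[C,D,G,F,H,B,E] q_used=1 → run C
t=17: queue=[D,G,F,H,B,E] q_used=0 → run D
t=18: queue=[D,G,F,H,B,E] q_used=1 → run D
t=19: queue=[D,G,F,H,B,E] q_used=2 → run D
t=20: queue=[G,F,H,B,E,D] q_used=0 → run G
t=21: queue=[G,F,H,B,E,D] q_used=1 → run G
t=22: queue=[G,F,H,B,E,D] q_used=2 → run G
t=23: queue=[F,H,B,E,D] q_used=0 → run F
t=24: queue=[F,H,B,E,D] q_used=1 → run F
t=25: queue=[F,H,B,E,D] q_used=2 → run F
t=26: queue=[H,B,E,D,F] q_used=0 → run H
t=27: queue=[B,E,D,F] q_used=0 → run B
t=28: queue=[B,E,D,F] q_used=1 → run B
t=29: queue=[B,E,D,F] q_used=2 → run B
t=30: queue=[E,D,F,B] q_used=0 → run E
t=31: queue=[E,D,F,B] q_used=1 → run E
t=32: queue=[E,D,F,B] q_used=2 → run E
t=33: queue=[D,F,B] q_used=0 → run D
t=34: queue=[D,F,B] q_used=1 → run D
t=35: queue=[D,F,B] q_used=2 → run D
t=36: queue=[F,B] q_used=0 → run F
t=37: queue=[F,B] q_used=1 → run F
t=38: queue=[F,B] q_used=2 → run F
t=39: queue=[B,F] q_used=0 → run B
t=40: queue=[B,F] q_used=1 → run B
t=41: queue=[F] q_used=0 → run F
t=42: (idle)
t=43: (idle)
t=44: (idle)
t=45: (idle)
t=46: (idle)
t=47: (idle)
t=48: (idle)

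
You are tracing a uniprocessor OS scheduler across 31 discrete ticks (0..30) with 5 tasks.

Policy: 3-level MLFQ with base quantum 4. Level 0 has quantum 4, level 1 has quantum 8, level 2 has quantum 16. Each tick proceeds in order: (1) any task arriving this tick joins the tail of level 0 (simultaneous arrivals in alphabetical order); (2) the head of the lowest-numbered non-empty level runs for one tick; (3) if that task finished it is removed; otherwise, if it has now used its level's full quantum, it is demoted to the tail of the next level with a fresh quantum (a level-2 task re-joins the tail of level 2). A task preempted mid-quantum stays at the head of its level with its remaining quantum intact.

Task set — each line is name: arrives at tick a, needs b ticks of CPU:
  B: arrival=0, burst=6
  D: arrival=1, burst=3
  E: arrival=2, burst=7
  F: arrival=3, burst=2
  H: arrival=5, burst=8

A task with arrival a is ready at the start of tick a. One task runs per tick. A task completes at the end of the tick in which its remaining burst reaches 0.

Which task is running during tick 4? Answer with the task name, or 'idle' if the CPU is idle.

t=0: L0/L1/L2 = B/-/- → run B
t=1: L0/L1/L2 = BD/-/- → run B
t=2: L0/L1/L2 = BDE/-/- → run B
t=3: L0/L1/L2 = BDEF/-/- → run B
t=4: L0/L1/L2 = DEF/B/- → run D
t=5: L0/L1/L2 = DEFH/B/- → run D
t=6: L0/L1/L2 = DEFH/B/- → run D
t=7: L0/L1/L2 = EFH/B/- → run E
t=8: L0/L1/L2 = EFH/B/- → run E
t=9: L0/L1/L2 = EFH/B/- → run E
t=10: L0/L1/L2 = EFH/B/- → run E
t=11: L0/L1/L2 = FH/BE/- → run F
t=12: L0/L1/L2 = FH/BE/- → run F
t=13: L0/L1/L2 = H/BE/- → run H
t=14: L0/L1/L2 = H/BE/- → run H
t=15: L0/L1/L2 = H/BE/- → run H
t=16: L0/L1/L2 = H/BE/- → run H
t=17: L0/L1/L2 = -/BEH/- → run B
t=18: L0/L1/L2 = -/BEH/- → run B
t=19: L0/L1/L2 = -/EH/- → run E
t=20: L0/L1/L2 = -/EH/- → run E
t=21: L0/L1/L2 = -/EH/- → run E
t=22: L0/L1/L2 = -/H/- → run H
t=23: L0/L1/L2 = -/H/- → run H
t=24: L0/L1/L2 = -/H/- → run H
t=25: L0/L1/L2 = -/H/- → run H
t=26: (idle)
t=27: (idle)
t=28: (idle)
t=29: (idle)
t=30: (idle)

running at tick 4 = D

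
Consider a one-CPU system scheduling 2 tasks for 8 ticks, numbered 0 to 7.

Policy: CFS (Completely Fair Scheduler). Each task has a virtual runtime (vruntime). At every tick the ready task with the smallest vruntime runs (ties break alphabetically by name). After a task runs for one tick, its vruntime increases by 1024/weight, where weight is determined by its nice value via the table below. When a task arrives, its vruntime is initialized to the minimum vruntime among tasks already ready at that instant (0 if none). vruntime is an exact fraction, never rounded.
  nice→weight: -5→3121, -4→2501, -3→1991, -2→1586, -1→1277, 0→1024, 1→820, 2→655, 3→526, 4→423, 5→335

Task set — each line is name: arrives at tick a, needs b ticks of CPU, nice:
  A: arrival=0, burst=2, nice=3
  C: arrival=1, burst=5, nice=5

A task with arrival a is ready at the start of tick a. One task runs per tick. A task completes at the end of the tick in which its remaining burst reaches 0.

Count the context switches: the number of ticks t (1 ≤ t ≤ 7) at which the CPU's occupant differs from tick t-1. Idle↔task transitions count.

t=0: vr[A=0] → run A
t=1: vr[A=512/263 C=512/263] → run A
t=2: vr[C=512/263] → run C
t=3: vr[C=440832/88105] → run C
t=4: vr[C=710144/88105] → run C
t=5: vr[C=979456/88105] → run C
t=6: vr[C=1248768/88105] → run C
t=7: (idle)

context switches = 2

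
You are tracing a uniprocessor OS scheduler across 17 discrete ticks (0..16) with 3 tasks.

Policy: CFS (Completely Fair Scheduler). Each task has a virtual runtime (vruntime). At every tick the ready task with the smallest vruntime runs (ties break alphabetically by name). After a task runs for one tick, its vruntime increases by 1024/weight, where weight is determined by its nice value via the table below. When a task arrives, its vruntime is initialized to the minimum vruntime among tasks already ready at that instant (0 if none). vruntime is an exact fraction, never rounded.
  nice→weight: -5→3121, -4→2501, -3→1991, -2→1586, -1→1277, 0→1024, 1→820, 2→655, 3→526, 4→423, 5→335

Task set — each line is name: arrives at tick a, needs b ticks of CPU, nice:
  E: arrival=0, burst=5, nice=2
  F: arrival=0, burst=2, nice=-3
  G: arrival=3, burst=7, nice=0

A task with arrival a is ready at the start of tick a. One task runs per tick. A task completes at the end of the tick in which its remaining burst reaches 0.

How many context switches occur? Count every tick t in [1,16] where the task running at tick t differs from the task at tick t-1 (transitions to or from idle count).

t=0: vr[E=0 F=0] → run E
t=1: vr[E=1024/655 F=0] → run F
t=2: vr[E=1024/655 F=1024/1991] → run F
t=3: vr[E=1024/655 G=1024/655] → run E
t=4: vr[E=2048/655 G=1024/655] → run G
t=5: vr[E=2048/655 G=1679/655] → run G
t=6: vr[E=2048/655 G=2334/655] → run E
t=7: vr[E=3072/655 G=2334/655] → run G
t=8: vr[E=3072/655 G=2989/655] → run G
t=9: vr[E=3072/655 G=3644/655] → run E
t=10: vr[E=4096/655 G=3644/655] → run G
t=11: vr[E=4096/655 G=4299/655] → run E
t=12: vr[G=4299/655] → run G
t=13: vr[G=4954/655] → run G
t=14: (idle)
t=15: (idle)
t=16: (idle)

context switches = 10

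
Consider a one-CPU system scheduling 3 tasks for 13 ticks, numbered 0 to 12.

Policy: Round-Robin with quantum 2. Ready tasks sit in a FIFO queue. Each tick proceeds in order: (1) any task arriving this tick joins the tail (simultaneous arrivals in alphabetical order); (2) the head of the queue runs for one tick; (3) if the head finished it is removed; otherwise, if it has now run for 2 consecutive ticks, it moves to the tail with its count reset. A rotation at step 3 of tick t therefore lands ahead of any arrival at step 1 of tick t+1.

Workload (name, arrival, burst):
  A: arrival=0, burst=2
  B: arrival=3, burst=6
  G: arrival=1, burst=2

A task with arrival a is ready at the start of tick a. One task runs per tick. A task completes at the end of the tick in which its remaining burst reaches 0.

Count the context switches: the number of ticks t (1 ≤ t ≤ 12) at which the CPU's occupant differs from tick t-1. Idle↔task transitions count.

context switches = 3

t=0: queue=[A] q_used=0 → run A
t=1: queue=[A,G] q_used=1 → run A
t=2: queue=[G] q_used=0 → run G
t=3: queue=[G,B] q_used=1 → run G
t=4: queue=[B] q_used=0 → run B
t=5: queue=[B] q_used=1 → run B
t=6: queue=[B] q_used=0 → run B
t=7: queue=[B] q_used=1 → run B
t=8: queue=[B] q_used=0 → run B
t=9: queue=[B] q_used=1 → run B
t=10: (idle)
t=11: (idle)
t=12: (idle)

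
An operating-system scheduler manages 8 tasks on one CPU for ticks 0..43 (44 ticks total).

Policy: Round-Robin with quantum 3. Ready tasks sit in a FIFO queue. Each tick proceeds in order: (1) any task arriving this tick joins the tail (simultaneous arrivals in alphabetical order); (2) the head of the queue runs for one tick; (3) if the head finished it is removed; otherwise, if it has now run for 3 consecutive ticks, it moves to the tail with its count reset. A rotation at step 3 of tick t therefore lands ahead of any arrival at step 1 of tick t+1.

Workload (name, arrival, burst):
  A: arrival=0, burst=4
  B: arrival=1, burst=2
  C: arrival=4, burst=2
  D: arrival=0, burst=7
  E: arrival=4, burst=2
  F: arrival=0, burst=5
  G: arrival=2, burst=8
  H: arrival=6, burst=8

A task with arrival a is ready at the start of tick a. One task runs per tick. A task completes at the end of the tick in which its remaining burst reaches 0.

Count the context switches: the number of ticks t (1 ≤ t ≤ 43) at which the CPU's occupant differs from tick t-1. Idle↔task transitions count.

context switches = 16

t=0: queue=[A,D,F] q_used=0 → run A
t=1: queue=[A,D,F,B] q_used=1 → run A
t=2: queue=[A,D,F,B,G] q_used=2 → run A
t=3: queue=[D,F,B,G,A] q_used=0 → run D
t=4: queue=[D,F,B,G,A,C,E] q_used=1 → run D
t=5: queue=[D,F,B,G,A,C,E] q_used=2 → run D
t=6: queue=[F,B,G,A,C,E,D,H] q_used=0 → run F
t=7: queue=[F,B,G,A,C,E,D,H] q_used=1 → run F
t=8: queue=[F,B,G,A,C,E,D,H] q_used=2 → run F
t=9: queue=[B,G,A,C,E,D,H,F] q_used=0 → run B
t=10: queue=[B,G,A,C,E,D,H,F] q_used=1 → run B
t=11: queue=[G,A,C,E,D,H,F] q_used=0 → run G
t=12: queue=[G,A,C,E,D,H,F] q_used=1 → run G
t=13: queue=[G,A,C,E,D,H,F] q_used=2 → run G
t=14: queue=[A,C,E,D,H,F,G] q_used=0 → run A
t=15: queue=[C,E,D,H,F,G] q_used=0 → run C
t=16: queue=[C,E,D,H,F,G] q_used=1 → run C
t=17: queue=[E,D,H,F,G] q_used=0 → run E
t=18: queue=[E,D,H,F,G] q_used=1 → run E
t=19: queue=[D,H,F,G] q_used=0 → run D
t=20: queue=[D,H,F,G] q_used=1 → run D
t=21: queue=[D,H,F,G] q_used=2 → run D
t=22: queue=[H,F,G,D] q_used=0 → run H
t=23: queue=[H,F,G,D] q_used=1 → run H
t=24: queue=[H,F,G,D] q_used=2 → run H
t=25: queue=[F,G,D,H] q_used=0 → run F
t=26: queue=[F,G,D,H] q_used=1 → run F
t=27: queue=[G,D,H] q_used=0 → run G
t=28: queue=[G,D,H] q_used=1 → run G
t=29: queue=[G,D,H] q_used=2 → run G
t=30: queue=[D,H,G] q_used=0 → run D
t=31: queue=[H,G] q_used=0 → run H
t=32: queue=[H,G] q_used=1 → run H
t=33: queue=[H,G] q_used=2 → run H
t=34: queue=[G,H] q_used=0 → run G
t=35: queue=[G,H] q_used=1 → run G
t=36: queue=[H] q_used=0 → run H
t=37: queue=[H] q_used=1 → run H
t=38: (idle)
t=39: (idle)
t=40: (idle)
t=41: (idle)
t=42: (idle)
t=43: (idle)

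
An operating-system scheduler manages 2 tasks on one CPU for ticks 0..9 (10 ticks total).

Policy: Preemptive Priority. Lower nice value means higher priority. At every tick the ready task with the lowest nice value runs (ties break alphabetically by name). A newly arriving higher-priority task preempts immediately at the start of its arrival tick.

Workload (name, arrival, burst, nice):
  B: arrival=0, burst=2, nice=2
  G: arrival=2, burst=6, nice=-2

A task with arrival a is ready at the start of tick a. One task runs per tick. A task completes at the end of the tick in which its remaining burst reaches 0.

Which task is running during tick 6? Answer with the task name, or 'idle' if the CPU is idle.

running at tick 6 = G

t=0: ready={B} → run B
t=1: ready={B} → run B
t=2: ready={G} → run G
t=3: ready={G} → run G
t=4: ready={G} → run G
t=5: ready={G} → run G
t=6: ready={G} → run G
t=7: ready={G} → run G
t=8: (idle)
t=9: (idle)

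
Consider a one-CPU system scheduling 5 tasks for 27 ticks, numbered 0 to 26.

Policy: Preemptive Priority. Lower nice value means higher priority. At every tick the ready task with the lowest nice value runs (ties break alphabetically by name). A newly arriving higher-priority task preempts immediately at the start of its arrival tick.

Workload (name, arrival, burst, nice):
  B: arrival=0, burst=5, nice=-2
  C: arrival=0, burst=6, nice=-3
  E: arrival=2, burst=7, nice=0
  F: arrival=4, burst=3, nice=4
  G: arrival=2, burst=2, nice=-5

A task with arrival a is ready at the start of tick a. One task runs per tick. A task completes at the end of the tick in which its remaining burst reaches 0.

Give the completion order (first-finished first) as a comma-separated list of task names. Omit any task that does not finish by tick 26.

completion order = G, C, B, E, F

t=0: ready={B,C} → run C
t=1: ready={B,C} → run C
t=2: ready={B,C,E,G} → run G
t=3: ready={B,C,E,G} → run G
t=4: ready={B,C,E,F} → run C
t=5: ready={B,C,E,F} → run C
t=6: ready={B,C,E,F} → run C
t=7: ready={B,C,E,F} → run C
t=8: ready={B,E,F} → run B
t=9: ready={B,E,F} → run B
t=10: ready={B,E,F} → run B
t=11: ready={B,E,F} → run B
t=12: ready={B,E,F} → run B
t=13: ready={E,F} → run E
t=14: ready={E,F} → run E
t=15: ready={E,F} → run E
t=16: ready={E,F} → run E
t=17: ready={E,F} → run E
t=18: ready={E,F} → run E
t=19: ready={E,F} → run E
t=20: ready={F} → run F
t=21: ready={F} → run F
t=22: ready={F} → run F
t=23: (idle)
t=24: (idle)
t=25: (idle)
t=26: (idle)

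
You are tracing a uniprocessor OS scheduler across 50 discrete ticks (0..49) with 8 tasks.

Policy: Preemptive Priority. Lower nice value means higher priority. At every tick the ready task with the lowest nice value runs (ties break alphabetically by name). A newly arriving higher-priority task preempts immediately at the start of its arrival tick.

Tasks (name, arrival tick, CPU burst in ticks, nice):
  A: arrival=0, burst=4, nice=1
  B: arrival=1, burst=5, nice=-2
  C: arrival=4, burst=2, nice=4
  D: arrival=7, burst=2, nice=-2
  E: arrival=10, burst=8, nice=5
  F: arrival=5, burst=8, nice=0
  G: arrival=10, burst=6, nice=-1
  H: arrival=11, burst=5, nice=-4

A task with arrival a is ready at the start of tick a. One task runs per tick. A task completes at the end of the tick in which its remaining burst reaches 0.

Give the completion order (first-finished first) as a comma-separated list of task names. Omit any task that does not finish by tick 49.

t=0: ready={A} → run A
t=1: ready={A,B} → run B
t=2: ready={A,B} → run B
t=3: ready={A,B} → run B
t=4: ready={A,B,C} → run B
t=5: ready={A,B,C,F} → run B
t=6: ready={A,C,F} → run F
t=7: ready={A,C,D,F} → run D
t=8: ready={A,C,D,F} → run D
t=9: ready={A,C,F} → run F
t=10: ready={A,C,E,F,G} → run G
t=11: ready={A,C,E,F,G,H} → run H
t=12: ready={A,C,E,F,G,H} → run H
t=13: ready={A,C,E,F,G,H} → run H
t=14: ready={A,C,E,F,G,H} → run H
t=15: ready={A,C,E,F,G,H} → run H
t=16: ready={A,C,E,F,G} → run G
t=17: ready={A,C,E,F,G} → run G
t=18: ready={A,C,E,F,G} → run G
t=19: ready={A,C,E,F,G} → run G
t=20: ready={A,C,E,F,G} → run G
t=21: ready={A,C,E,F} → run F
t=22: ready={A,C,E,F} → run F
t=23: ready={A,C,E,F} → run F
t=24: ready={A,C,E,F} → run F
t=25: ready={A,C,E,F} → run F
t=26: ready={A,C,E,F} → run F
t=27: ready={A,C,E} → run A
t=28: ready={A,C,E} → run A
t=29: ready={A,C,E} → run A
t=30: ready={C,E} → run C
t=31: ready={C,E} → run C
t=32: ready={E} → run E
t=33: ready={E} → run E
t=34: ready={E} → run E
t=35: ready={E} → run E
t=36: ready={E} → run E
t=37: ready={E} → run E
t=38: ready={E} → run E
t=39: ready={E} → run E
t=40: (idle)
t=41: (idle)
t=42: (idle)
t=43: (idle)
t=44: (idle)
t=45: (idle)
t=46: (idle)
t=47: (idle)
t=48: (idle)
t=49: (idle)

completion order = B, D, H, G, F, A, C, E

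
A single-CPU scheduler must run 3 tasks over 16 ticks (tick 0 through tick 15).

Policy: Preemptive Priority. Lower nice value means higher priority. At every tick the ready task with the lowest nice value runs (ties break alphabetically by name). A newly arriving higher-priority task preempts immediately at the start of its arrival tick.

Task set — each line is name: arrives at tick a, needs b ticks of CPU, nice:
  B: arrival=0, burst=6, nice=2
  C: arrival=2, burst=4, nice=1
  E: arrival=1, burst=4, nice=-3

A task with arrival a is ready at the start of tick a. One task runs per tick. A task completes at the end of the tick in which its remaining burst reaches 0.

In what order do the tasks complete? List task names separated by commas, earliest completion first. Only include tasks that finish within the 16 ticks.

t=0: ready={B} → run B
t=1: ready={B,E} → run E
t=2: ready={B,C,E} → run E
t=3: ready={B,C,E} → run E
t=4: ready={B,C,E} → run E
t=5: ready={B,C} → run C
t=6: ready={B,C} → run C
t=7: ready={B,C} → run C
t=8: ready={B,C} → run C
t=9: ready={B} → run B
t=10: ready={B} → run B
t=11: ready={B} → run B
t=12: ready={B} → run B
t=13: ready={B} → run B
t=14: (idle)
t=15: (idle)

completion order = E, C, B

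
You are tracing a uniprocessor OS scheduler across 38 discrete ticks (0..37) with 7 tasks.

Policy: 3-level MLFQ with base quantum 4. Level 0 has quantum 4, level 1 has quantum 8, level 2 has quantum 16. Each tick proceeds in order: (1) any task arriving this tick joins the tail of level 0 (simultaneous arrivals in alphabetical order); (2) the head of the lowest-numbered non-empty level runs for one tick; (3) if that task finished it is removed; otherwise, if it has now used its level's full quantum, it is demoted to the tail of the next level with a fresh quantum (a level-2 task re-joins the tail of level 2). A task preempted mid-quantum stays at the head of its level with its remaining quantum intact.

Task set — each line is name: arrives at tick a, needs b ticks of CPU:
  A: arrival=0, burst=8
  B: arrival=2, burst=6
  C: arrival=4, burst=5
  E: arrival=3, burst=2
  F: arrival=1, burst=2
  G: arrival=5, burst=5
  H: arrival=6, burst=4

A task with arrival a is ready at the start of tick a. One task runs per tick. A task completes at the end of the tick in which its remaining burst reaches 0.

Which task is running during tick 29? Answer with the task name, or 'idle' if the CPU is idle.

running at tick 29 = B

t=0: L0/L1/L2 = A/-/- → run A
t=1: L0/L1/L2 = AF/-/- → run A
t=2: L0/L1/L2 = AFB/-/- → run A
t=3: L0/L1/L2 = AFBE/-/- → run A
t=4: L0/L1/L2 = FBEC/A/- → run F
t=5: L0/L1/L2 = FBECG/A/- → run F
t=6: L0/L1/L2 = BECGH/A/- → run B
t=7: L0/L1/L2 = BECGH/A/- → run B
t=8: L0/L1/L2 = BECGH/A/- → run B
t=9: L0/L1/L2 = BECGH/A/- → run B
t=10: L0/L1/L2 = ECGH/AB/- → run E
t=11: L0/L1/L2 = ECGH/AB/- → run E
t=12: L0/L1/L2 = CGH/AB/- → run C
t=13: L0/L1/L2 = CGH/AB/- → run C
t=14: L0/L1/L2 = CGH/AB/- → run C
t=15: L0/L1/L2 = CGH/AB/- → run C
t=16: L0/L1/L2 = GH/ABC/- → run G
t=17: L0/L1/L2 = GH/ABC/- → run G
t=18: L0/L1/L2 = GH/ABC/- → run G
t=19: L0/L1/L2 = GH/ABC/- → run G
t=20: L0/L1/L2 = H/ABCG/- → run H
t=21: L0/L1/L2 = H/ABCG/- → run H
t=22: L0/L1/L2 = H/ABCG/- → run H
t=23: L0/L1/L2 = H/ABCG/- → run H
t=24: L0/L1/L2 = -/ABCG/- → run A
t=25: L0/L1/L2 = -/ABCG/- → run A
t=26: L0/L1/L2 = -/ABCG/- → run A
t=27: L0/L1/L2 = -/ABCG/- → run A
t=28: L0/L1/L2 = -/BCG/- → run B
t=29: L0/L1/L2 = -/BCG/- → run B
t=30: L0/L1/L2 = -/CG/- → run C
t=31: L0/L1/L2 = -/G/- → run G
t=32: (idle)
t=33: (idle)
t=34: (idle)
t=35: (idle)
t=36: (idle)
t=37: (idle)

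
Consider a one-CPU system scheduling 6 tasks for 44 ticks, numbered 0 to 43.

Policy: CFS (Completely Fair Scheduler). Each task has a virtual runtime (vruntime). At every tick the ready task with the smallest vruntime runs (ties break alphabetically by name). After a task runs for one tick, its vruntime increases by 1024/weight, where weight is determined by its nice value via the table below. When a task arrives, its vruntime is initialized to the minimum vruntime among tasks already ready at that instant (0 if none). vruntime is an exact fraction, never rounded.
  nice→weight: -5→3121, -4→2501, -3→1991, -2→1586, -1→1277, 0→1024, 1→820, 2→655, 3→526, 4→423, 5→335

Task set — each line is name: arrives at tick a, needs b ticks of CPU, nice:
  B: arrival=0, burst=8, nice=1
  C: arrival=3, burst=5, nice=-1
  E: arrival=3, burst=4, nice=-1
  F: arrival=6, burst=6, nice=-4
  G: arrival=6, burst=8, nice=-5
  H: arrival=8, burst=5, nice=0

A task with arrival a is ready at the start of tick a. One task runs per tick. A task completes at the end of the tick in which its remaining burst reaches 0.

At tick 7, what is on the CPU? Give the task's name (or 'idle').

running at tick 7 = E

t=0: vr[B=0] → run B
t=1: vr[B=256/205] → run B
t=2: vr[B=512/205] → run B
t=3: vr[B=768/205 C=768/205 E=768/205] → run B
t=4: vr[B=1024/205 C=768/205 E=768/205] → run C
t=5: vr[B=1024/205 C=1190656/261785 E=768/205] → run E
t=6: vr[B=1024/205 C=1190656/261785 E=1190656/261785 F=1190656/261785 G=1190656/261785] → run C
t=7: vr[B=1024/205 C=1400576/261785 E=1190656/261785 F=1190656/261785 G=1190656/261785] → run E
t=8: vr[B=1024/205 C=1400576/261785 E=1400576/261785 F=1190656/261785 G=1190656/261785 H=1190656/261785] → run F
t=9: vr[B=1024/205 C=1400576/261785 E=1400576/261785 F=79168256/15968885 G=1190656/261785 H=1190656/261785] → run G
t=10: vr[B=1024/205 C=1400576/261785 E=1400576/261785 F=79168256/15968885 G=3984105216/817030985 H=1190656/261785] → run H
t=11: vr[B=1024/205 C=1400576/261785 E=1400576/261785 F=79168256/15968885 G=3984105216/817030985 H=1452441/261785] → run G
t=12: vr[B=1024/205 C=1400576/261785 E=1400576/261785 F=79168256/15968885 G=4252173056/817030985 H=1452441/261785] → run F
t=13: vr[B=1024/205 C=1400576/261785 E=1400576/261785 F=85706496/15968885 G=4252173056/817030985 H=1452441/261785] → run B
t=14: vr[B=256/41 C=1400576/261785 E=1400576/261785 F=85706496/15968885 G=4252173056/817030985 H=1452441/261785] → run G
t=15: vr[B=256/41 C=1400576/261785 E=1400576/261785 F=85706496/15968885 G=4520240896/817030985 H=1452441/261785] → run C
t=16: vr[B=256/41 C=1610496/261785 E=1400576/261785 F=85706496/15968885 G=4520240896/817030985 H=1452441/261785] → run E
t=17: vr[B=256/41 C=1610496/261785 E=1610496/261785 F=85706496/15968885 G=4520240896/817030985 H=1452441/261785] → run F
t=18: vr[B=256/41 C=1610496/261785 E=1610496/261785 F=92244736/15968885 G=4520240896/817030985 H=1452441/261785] → run G
t=19: vr[B=256/41 C=1610496/261785 E=1610496/261785 F=92244736/15968885 G=4788308736/817030985 H=1452441/261785] → run H
t=20: vr[B=256/41 C=1610496/261785 E=1610496/261785 F=92244736/15968885 G=4788308736/817030985 H=1714226/261785] → run F
t=21: vr[B=256/41 C=1610496/261785 E=1610496/261785 F=98782976/15968885 G=4788308736/817030985 H=1714226/261785] → run G
t=22: vr[B=256/41 C=1610496/261785 E=1610496/261785 F=98782976/15968885 G=5056376576/817030985 H=1714226/261785] → run C
t=23: vr[B=256/41 C=1820416/261785 E=1610496/261785 F=98782976/15968885 G=5056376576/817030985 H=1714226/261785] → run E
t=24: vr[B=256/41 C=1820416/261785 F=98782976/15968885 G=5056376576/817030985 H=1714226/261785] → run F
t=25: vr[B=256/41 C=1820416/261785 F=105321216/15968885 G=5056376576/817030985 H=1714226/261785] → run G
t=26: vr[B=256/41 C=1820416/261785 F=105321216/15968885 G=5324444416/817030985 H=1714226/261785] → run B
t=27: vr[B=1536/205 C=1820416/261785 F=105321216/15968885 G=5324444416/817030985 H=1714226/261785] → run G
t=28: vr[B=1536/205 C=1820416/261785 F=105321216/15968885 G=5592512256/817030985 H=1714226/261785] → run H
t=29: vr[B=1536/205 C=1820416/261785 F=105321216/15968885 G=5592512256/817030985 H=1976011/261785] → run F
t=30: vr[B=1536/205 C=1820416/261785 G=5592512256/817030985 H=1976011/261785] → run G
t=31: vr[B=1536/205 C=1820416/261785 H=1976011/261785] → run C
t=32: vr[B=1536/205 H=1976011/261785] → run B
t=33: vr[B=1792/205 H=1976011/261785] → run H
t=34: vr[B=1792/205 H=2237796/261785] → run H
t=35: vr[B=1792/205] → run B
t=36: (idle)
t=37: (idle)
t=38: (idle)
t=39: (idle)
t=40: (idle)
t=41: (idle)
t=42: (idle)
t=43: (idle)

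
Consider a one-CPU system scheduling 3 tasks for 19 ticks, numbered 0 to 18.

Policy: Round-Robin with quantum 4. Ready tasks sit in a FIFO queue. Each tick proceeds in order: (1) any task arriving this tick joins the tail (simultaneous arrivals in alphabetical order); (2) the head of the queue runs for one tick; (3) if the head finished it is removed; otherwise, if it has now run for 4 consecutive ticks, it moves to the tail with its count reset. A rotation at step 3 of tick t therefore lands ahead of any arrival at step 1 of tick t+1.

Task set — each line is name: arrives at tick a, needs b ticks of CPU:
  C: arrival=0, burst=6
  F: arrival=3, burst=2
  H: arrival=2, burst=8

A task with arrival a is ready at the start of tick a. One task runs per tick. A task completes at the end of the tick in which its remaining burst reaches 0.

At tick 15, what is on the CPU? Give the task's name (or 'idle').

running at tick 15 = H

t=0: queue=[C] q_used=0 → run C
t=1: queue=[C] q_used=1 → run C
t=2: queue=[C,H] q_used=2 → run C
t=3: queue=[C,H,F] q_used=3 → run C
t=4: queue=[H,F,C] q_used=0 → run H
t=5: queue=[H,F,C] q_used=1 → run H
t=6: queue=[H,F,C] q_used=2 → run H
t=7: queue=[H,F,C] q_used=3 → run H
t=8: queue=[F,C,H] q_used=0 → run F
t=9: queue=[F,C,H] q_used=1 → run F
t=10: queue=[C,H] q_used=0 → run C
t=11: queue=[C,H] q_used=1 → run C
t=12: queue=[H] q_used=0 → run H
t=13: queue=[H] q_used=1 → run H
t=14: queue=[H] q_used=2 → run H
t=15: queue=[H] q_used=3 → run H
t=16: (idle)
t=17: (idle)
t=18: (idle)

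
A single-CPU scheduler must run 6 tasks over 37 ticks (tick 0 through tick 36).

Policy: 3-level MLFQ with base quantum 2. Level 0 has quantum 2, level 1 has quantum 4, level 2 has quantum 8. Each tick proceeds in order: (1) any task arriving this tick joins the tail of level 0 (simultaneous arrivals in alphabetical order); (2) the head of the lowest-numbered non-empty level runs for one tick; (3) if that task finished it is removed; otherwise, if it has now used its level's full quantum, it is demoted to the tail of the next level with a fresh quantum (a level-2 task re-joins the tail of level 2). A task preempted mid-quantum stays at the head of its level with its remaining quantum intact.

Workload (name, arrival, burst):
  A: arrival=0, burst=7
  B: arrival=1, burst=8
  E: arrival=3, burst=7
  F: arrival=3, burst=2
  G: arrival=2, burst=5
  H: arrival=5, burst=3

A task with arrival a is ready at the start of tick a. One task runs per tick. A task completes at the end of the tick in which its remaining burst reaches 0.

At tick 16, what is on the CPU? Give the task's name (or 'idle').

running at tick 16 = B

t=0: L0/L1/L2 = A/-/- → run A
t=1: L0/L1/L2 = AB/-/- → run A
t=2: L0/L1/L2 = BG/A/- → run B
t=3: L0/L1/L2 = BGEF/A/- → run B
t=4: L0/L1/L2 = GEF/AB/- → run G
t=5: L0/L1/L2 = GEFH/AB/- → run G
t=6: L0/L1/L2 = EFH/ABG/- → run E
t=7: L0/L1/L2 = EFH/ABG/- → run E
t=8: L0/L1/L2 = FH/ABGE/- → run F
t=9: L0/L1/L2 = FH/ABGE/- → run F
t=10: L0/L1/L2 = H/ABGE/- → run H
t=11: L0/L1/L2 = H/ABGE/- → run H
t=12: L0/L1/L2 = -/ABGEH/- → run A
t=13: L0/L1/L2 = -/ABGEH/- → run A
t=14: L0/L1/L2 = -/ABGEH/- → run A
t=15: L0/L1/L2 = -/ABGEH/- → run A
t=16: L0/L1/L2 = -/BGEH/A → run B
t=17: L0/L1/L2 = -/BGEH/A → run B
t=18: L0/L1/L2 = -/BGEH/A → run B
t=19: L0/L1/L2 = -/BGEH/A → run B
t=20: L0/L1/L2 = -/GEH/AB → run G
t=21: L0/L1/L2 = -/GEH/AB → run G
t=22: L0/L1/L2 = -/GEH/AB → run G
t=23: L0/L1/L2 = -/EH/AB → run E
t=24: L0/L1/L2 = -/EH/AB → run E
t=25: L0/L1/L2 = -/EH/AB → run E
t=26: L0/L1/L2 = -/EH/AB → run E
t=27: L0/L1/L2 = -/H/ABE → run H
t=28: L0/L1/L2 = -/-/ABE → run A
t=29: L0/L1/L2 = -/-/BE → run B
t=30: L0/L1/L2 = -/-/BE → run B
t=31: L0/L1/L2 = -/-/E → run E
t=32: (idle)
t=33: (idle)
t=34: (idle)
t=35: (idle)
t=36: (idle)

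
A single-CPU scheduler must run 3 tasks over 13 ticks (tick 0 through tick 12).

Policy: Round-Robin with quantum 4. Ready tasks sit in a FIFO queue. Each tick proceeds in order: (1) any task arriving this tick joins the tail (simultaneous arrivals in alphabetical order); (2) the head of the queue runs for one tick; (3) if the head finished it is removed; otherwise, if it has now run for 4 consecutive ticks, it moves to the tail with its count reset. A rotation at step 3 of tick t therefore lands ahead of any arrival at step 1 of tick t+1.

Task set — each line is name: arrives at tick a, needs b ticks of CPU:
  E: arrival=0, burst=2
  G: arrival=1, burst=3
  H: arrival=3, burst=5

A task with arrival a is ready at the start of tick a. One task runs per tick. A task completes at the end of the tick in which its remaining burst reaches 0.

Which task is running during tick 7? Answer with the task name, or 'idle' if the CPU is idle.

running at tick 7 = H

t=0: queue=[E] q_used=0 → run E
t=1: queue=[E,G] q_used=1 → run E
t=2: queue=[G] q_used=0 → run G
t=3: queue=[G,H] q_used=1 → run G
t=4: queue=[G,H] q_used=2 → run G
t=5: queue=[H] q_used=0 → run H
t=6: queue=[H] q_used=1 → run H
t=7: queue=[H] q_used=2 → run H
t=8: queue=[H] q_used=3 → run H
t=9: queue=[H] q_used=0 → run H
t=10: (idle)
t=11: (idle)
t=12: (idle)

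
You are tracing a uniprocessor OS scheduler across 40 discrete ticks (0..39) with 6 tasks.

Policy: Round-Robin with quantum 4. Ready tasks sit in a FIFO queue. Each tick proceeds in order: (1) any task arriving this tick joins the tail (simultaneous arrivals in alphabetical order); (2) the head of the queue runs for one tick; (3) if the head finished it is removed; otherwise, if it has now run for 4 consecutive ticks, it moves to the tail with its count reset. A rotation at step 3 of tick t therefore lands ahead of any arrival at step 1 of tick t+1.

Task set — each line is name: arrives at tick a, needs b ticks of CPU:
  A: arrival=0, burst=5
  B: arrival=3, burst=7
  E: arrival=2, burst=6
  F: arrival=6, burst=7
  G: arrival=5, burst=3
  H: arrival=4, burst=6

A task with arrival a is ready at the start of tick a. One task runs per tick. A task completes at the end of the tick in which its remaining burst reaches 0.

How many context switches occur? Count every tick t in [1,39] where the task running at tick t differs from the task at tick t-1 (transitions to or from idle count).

context switches = 11

t=0: queue=[A] q_used=0 → run A
t=1: queue=[A] q_used=1 → run A
t=2: queue=[A,E] q_used=2 → run A
t=3: queue=[A,E,B] q_used=3 → run A
t=4: queue=[E,B,A,H] q_used=0 → run E
t=5: queue=[E,B,A,H,G] q_used=1 → run E
t=6: queue=[E,B,A,H,G,F] q_used=2 → run E
t=7: queue=[E,B,A,H,G,F] q_used=3 → run E
t=8: queue=[B,A,H,G,F,E] q_used=0 → run B
t=9: queue=[B,A,H,G,F,E] q_used=1 → run B
t=10: queue=[B,A,H,G,F,E] q_used=2 → run B
t=11: queue=[B,A,H,G,F,E] q_used=3 → run B
t=12: queue=[A,H,G,F,E,B] q_used=0 → run A
t=13: queue=[H,G,F,E,B] q_used=0 → run H
t=14: queue=[H,G,F,E,B] q_used=1 → run H
t=15: queue=[H,G,F,E,B] q_used=2 → run H
t=16: queue=[H,G,F,E,B] q_used=3 → run H
t=17: queue=[G,F,E,B,H] q_used=0 → run G
t=18: queue=[G,F,E,B,H] q_used=1 → run G
t=19: queue=[G,F,E,B,H] q_used=2 → run G
t=20: queue=[F,E,B,H] q_used=0 → run F
t=21: queue=[F,E,B,H] q_used=1 → run F
t=22: queue=[F,E,B,H] q_used=2 → run F
t=23: queue=[F,E,B,H] q_used=3 → run F
t=24: queue=[E,B,H,F] q_used=0 → run E
t=25: queue=[E,B,H,F] q_used=1 → run E
t=26: queue=[B,H,F] q_used=0 → run B
t=27: queue=[B,H,F] q_used=1 → run B
t=28: queue=[B,H,F] q_used=2 → run B
t=29: queue=[H,F] q_used=0 → run H
t=30: queue=[H,F] q_used=1 → run H
t=31: queue=[F] q_used=0 → run F
t=32: queue=[F] q_used=1 → run F
t=33: queue=[F] q_used=2 → run F
t=34: (idle)
t=35: (idle)
t=36: (idle)
t=37: (idle)
t=38: (idle)
t=39: (idle)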